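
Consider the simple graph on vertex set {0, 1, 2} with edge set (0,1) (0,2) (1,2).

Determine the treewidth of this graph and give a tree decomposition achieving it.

A single bag containing all 3 vertices is trivially a valid decomposition of width 2. For the lower bound, the 3 vertices {0, 1, 2} are pairwise adjacent, and any tree decomposition puts a clique entirely inside one bag — forcing width ≥ 2. Therefore the treewidth is 2.

Treewidth 2.
Bags: B1 = {0, 1, 2}
Tree: (single bag)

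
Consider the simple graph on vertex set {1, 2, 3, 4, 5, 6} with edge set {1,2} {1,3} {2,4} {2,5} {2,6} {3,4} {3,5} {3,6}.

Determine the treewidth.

2

A width-2 tree decomposition is:
Bags: B1 = {2, 3, 5}  B2 = {1, 2, 3}  B3 = {2, 3, 6}  B4 = {2, 3, 4}
Tree: B1–B2, B2–B3, B3–B4
Every bag has size at most 3, so the width is 3 − 1 = 2 and tw(G) ≤ 2. For the lower bound, G contains the cycle 5–2–1–3–5, so G is not a forest; only forests have treewidth ≤ 1, hence tw(G) ≥ 2. Combining the bounds, tw(G) = 2.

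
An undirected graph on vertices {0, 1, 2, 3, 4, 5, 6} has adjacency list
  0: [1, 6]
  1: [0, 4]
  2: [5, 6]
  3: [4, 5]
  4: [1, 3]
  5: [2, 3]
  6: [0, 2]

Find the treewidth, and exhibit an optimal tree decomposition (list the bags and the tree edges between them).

Treewidth 2.
One such decomposition:
Bags: B1 = {2, 3, 5}  B2 = {2, 3, 6}  B3 = {0, 3, 6}  B4 = {0, 1, 3}  B5 = {1, 3, 4}
Tree: B1–B2, B2–B3, B3–B4, B4–B5

Every bag has size at most 3, so the width is 3 − 1 = 2 and tw(G) ≤ 2. For the lower bound, G contains the cycle 3–5–2–6–0–1–4–3, so G is not a forest; only forests have treewidth ≤ 1, hence tw(G) ≥ 2. Therefore the treewidth is 2.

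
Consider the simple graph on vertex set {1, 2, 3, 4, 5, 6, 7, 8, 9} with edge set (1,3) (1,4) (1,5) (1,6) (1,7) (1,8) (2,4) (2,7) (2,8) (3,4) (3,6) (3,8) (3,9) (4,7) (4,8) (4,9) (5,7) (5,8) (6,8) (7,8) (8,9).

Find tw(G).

3

A width-3 tree decomposition is:
Bags: B1 = {1, 3, 4, 8}  B2 = {1, 4, 7, 8}  B3 = {3, 4, 8, 9}  B4 = {1, 3, 6, 8}  B5 = {2, 4, 7, 8}  B6 = {1, 5, 7, 8}
Tree: B1–B2, B1–B3, B1–B4, B2–B5, B2–B6
Every bag has size at most 4, so the width is 4 − 1 = 3 and tw(G) ≤ 3. Conversely, {1, 3, 4, 8} is a clique of size 4, and the vertices of any clique must share a bag in every tree decomposition; so some bag has ≥ 4 vertices and tw(G) ≥ 3. The upper and lower bounds meet at 3, so that is the treewidth.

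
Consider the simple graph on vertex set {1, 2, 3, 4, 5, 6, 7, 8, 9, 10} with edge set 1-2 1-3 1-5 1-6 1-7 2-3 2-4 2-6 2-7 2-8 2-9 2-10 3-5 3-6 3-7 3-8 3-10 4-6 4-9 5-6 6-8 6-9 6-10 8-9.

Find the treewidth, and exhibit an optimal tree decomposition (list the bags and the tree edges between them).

Treewidth 3.
One such decomposition:
Bags: B1 = {1, 2, 3, 6}  B2 = {2, 3, 6, 8}  B3 = {2, 3, 6, 10}  B4 = {1, 3, 5, 6}  B5 = {2, 6, 8, 9}  B6 = {1, 2, 3, 7}  B7 = {2, 4, 6, 9}
Tree: B1–B2, B1–B3, B1–B4, B2–B5, B1–B6, B5–B7

Every bag has size at most 4, so the width is 4 − 1 = 3 and tw(G) ≤ 3. For the lower bound, the 4 vertices {2, 6, 8, 9} are pairwise adjacent, and any tree decomposition puts a clique entirely inside one bag — forcing width ≥ 3. Therefore the treewidth is 3.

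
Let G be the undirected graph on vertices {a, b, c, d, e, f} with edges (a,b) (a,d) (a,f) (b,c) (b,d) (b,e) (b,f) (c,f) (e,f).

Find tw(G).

2

A width-2 tree decomposition is:
Bags: B1 = {a, b, d}  B2 = {a, b, f}  B3 = {b, c, f}  B4 = {b, e, f}
Tree: B1–B2, B2–B3, B3–B4
The largest bag has 3 vertices, giving width 2; this decomposition certifies tw(G) ≤ 2. On the other hand G contains the 3-clique {a, b, d}. A clique must lie in a single bag of any decomposition, so no decomposition can have width below 2. Combining the bounds, tw(G) = 2.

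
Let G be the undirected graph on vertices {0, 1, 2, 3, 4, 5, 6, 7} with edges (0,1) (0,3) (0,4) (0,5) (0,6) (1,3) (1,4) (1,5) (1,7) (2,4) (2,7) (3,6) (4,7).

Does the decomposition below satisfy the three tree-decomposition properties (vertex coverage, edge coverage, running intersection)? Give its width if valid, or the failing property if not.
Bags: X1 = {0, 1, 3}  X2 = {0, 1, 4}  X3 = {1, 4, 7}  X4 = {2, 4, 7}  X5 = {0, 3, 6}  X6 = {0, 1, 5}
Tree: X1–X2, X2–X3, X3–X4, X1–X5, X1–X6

Yes; width 2.

Vertex coverage: the bags together contain {0, 1, 2, 3, 4, 5, 6, 7}, the full vertex set. Edge coverage: each edge of G has both endpoints in at least one bag. Running intersection: for every vertex, the bags containing it form a connected subtree. All three properties hold, so this is a valid tree decomposition of width max|bag| − 1 = 2, and hence tw(G) ≤ 2.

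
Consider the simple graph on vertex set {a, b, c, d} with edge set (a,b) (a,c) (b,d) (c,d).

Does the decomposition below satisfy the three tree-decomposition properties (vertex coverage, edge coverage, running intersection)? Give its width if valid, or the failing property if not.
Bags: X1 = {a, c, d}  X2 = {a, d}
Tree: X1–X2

No — vertex b appears in no bag.

A tree decomposition must satisfy three properties: every vertex lies in some bag; for every edge, both endpoints lie together in some bag; and for every vertex, the bags containing it form a connected subtree. Here vertex b appears in no bag, so the decomposition is invalid.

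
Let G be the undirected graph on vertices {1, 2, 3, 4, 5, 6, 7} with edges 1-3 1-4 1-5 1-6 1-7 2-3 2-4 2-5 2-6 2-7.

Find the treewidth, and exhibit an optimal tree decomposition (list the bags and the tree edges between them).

Every bag has size at most 3, so the width is 3 − 1 = 2 and tw(G) ≤ 2. The edges 2–6–1–5–2 form a cycle, so G is not a tree and its treewidth is at least 2. The upper and lower bounds meet at 2, so that is the treewidth.

Treewidth 2.
Bags: B1 = {1, 2, 6}  B2 = {1, 2, 5}  B3 = {1, 2, 4}  B4 = {1, 2, 3}  B5 = {1, 2, 7}
Tree: B1–B2, B2–B3, B3–B4, B4–B5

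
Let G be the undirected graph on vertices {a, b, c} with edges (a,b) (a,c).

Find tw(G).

A width-1 tree decomposition is:
Bags: B1 = {a, c}  B2 = {a, b}
Tree: B1–B2
Every bag has size at most 2, so the width is 2 − 1 = 1 and tw(G) ≤ 1. G has an edge, so its treewidth is at least 1. Hence tw(G) = 1 exactly.

1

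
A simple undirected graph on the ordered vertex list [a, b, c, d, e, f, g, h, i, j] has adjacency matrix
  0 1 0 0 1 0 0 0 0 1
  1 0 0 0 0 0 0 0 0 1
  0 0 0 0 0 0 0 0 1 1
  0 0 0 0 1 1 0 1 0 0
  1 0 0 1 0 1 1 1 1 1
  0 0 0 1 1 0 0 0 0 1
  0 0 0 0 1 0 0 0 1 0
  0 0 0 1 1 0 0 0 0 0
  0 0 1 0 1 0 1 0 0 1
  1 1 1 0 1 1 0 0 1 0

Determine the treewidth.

A width-2 tree decomposition is:
Bags: B1 = {e, f, j}  B2 = {a, e, j}  B3 = {a, b, j}  B4 = {e, i, j}  B5 = {d, e, f}  B6 = {e, g, i}  B7 = {c, i, j}  B8 = {d, e, h}
Tree: B1–B2, B2–B3, B2–B4, B1–B5, B4–B6, B4–B7, B5–B8
Every bag has size at most 3, so the width is 3 − 1 = 2 and tw(G) ≤ 2. On the other hand G contains the 3-clique {d, e, h}. A clique must lie in a single bag of any decomposition, so no decomposition can have width below 2. The upper and lower bounds meet at 2, so that is the treewidth.

2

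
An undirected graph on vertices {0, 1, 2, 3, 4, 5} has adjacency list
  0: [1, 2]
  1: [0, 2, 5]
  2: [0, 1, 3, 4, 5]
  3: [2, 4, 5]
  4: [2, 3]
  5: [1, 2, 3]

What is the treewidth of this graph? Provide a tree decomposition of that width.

The largest bag has 3 vertices, giving width 2; this decomposition certifies tw(G) ≤ 2. On the other hand G contains the 3-clique {0, 1, 2}. A clique must lie in a single bag of any decomposition, so no decomposition can have width below 2. Hence tw(G) = 2 exactly.

Treewidth 2.
Bags: B1 = {0, 1, 2}  B2 = {1, 2, 5}  B3 = {2, 3, 5}  B4 = {2, 3, 4}
Tree: B1–B2, B2–B3, B3–B4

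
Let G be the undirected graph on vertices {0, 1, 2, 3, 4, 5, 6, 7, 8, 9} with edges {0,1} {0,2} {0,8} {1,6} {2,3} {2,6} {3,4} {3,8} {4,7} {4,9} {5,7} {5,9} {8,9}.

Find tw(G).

A width-2 tree decomposition is:
Bags: B1 = {0, 1, 6}  B2 = {0, 2, 6}  B3 = {0, 2, 8}  B4 = {2, 3, 8}  B5 = {3, 8, 9}  B6 = {3, 4, 9}  B7 = {4, 5, 9}  B8 = {4, 5, 7}
Tree: B1–B2, B2–B3, B3–B4, B4–B5, B5–B6, B6–B7, B7–B8
The largest bag has 3 vertices, giving width 2; this decomposition certifies tw(G) ≤ 2. The edges 1–6–2–0–1 form a cycle, so G is not a tree and its treewidth is at least 2. Therefore the treewidth is 2.

2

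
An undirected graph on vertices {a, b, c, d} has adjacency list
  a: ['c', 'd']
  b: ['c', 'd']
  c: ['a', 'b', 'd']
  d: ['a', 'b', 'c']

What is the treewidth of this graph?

2

A width-2 tree decomposition is:
Bags: B1 = {b, c, d}  B2 = {a, c, d}
Tree: B1–B2
The largest bag has 3 vertices, giving width 2; this decomposition certifies tw(G) ≤ 2. For the lower bound, the 3 vertices {a, c, d} are pairwise adjacent, and any tree decomposition puts a clique entirely inside one bag — forcing width ≥ 2. Hence tw(G) = 2 exactly.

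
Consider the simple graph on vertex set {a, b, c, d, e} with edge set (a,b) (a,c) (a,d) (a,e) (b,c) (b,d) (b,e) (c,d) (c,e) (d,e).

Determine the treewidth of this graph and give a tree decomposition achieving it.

Treewidth 4.
One such decomposition:
Bags: B1 = {a, b, c, d, e}
Tree: (single bag)

A single bag containing all 5 vertices is trivially a valid decomposition of width 4. On the other hand G contains the 5-clique {a, b, c, d, e}. A clique must lie in a single bag of any decomposition, so no decomposition can have width below 4. Hence tw(G) = 4 exactly.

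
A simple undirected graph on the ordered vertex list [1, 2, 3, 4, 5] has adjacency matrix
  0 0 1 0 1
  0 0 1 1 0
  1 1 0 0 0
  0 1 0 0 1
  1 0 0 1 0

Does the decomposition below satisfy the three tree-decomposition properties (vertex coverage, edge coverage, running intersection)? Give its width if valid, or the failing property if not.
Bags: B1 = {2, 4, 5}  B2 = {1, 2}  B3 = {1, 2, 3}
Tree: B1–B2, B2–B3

No — edge (5,1) lies in no bag.

A tree decomposition must satisfy three properties: every vertex lies in some bag; for every edge, both endpoints lie together in some bag; and for every vertex, the bags containing it form a connected subtree. Here edge (5,1) lies in no bag, so the decomposition is invalid.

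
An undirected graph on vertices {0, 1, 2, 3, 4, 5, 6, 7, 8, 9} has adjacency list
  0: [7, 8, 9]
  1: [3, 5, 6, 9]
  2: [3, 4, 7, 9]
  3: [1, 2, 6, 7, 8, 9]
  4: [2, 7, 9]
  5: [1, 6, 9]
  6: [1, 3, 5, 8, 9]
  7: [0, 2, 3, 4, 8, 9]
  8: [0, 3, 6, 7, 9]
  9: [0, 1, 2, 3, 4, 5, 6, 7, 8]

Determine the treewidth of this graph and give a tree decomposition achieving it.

Each bag holds 4 vertices, so the decomposition has width 3, which upper-bounds the treewidth. For the lower bound, the 4 vertices {0, 7, 8, 9} are pairwise adjacent, and any tree decomposition puts a clique entirely inside one bag — forcing width ≥ 3. Hence tw(G) = 3 exactly.

Treewidth 3.
One optimal decomposition is:
Bags: B1 = {3, 6, 8, 9}  B2 = {3, 7, 8, 9}  B3 = {1, 3, 6, 9}  B4 = {2, 3, 7, 9}  B5 = {2, 4, 7, 9}  B6 = {0, 7, 8, 9}  B7 = {1, 5, 6, 9}
Tree: B1–B2, B1–B3, B2–B4, B4–B5, B2–B6, B3–B7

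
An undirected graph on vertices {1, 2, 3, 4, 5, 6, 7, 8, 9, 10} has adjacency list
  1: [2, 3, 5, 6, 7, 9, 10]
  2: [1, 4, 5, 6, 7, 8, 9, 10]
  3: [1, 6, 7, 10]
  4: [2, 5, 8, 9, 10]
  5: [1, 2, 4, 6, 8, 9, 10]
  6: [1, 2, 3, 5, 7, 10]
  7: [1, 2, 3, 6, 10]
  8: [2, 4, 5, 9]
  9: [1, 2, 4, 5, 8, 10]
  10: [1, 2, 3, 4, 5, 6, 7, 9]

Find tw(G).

A width-4 tree decomposition is:
Bags: B1 = {2, 4, 5, 9, 10}  B2 = {1, 2, 5, 9, 10}  B3 = {1, 2, 5, 6, 10}  B4 = {1, 2, 6, 7, 10}  B5 = {1, 3, 6, 7, 10}  B6 = {2, 4, 5, 8, 9}
Tree: B1–B2, B2–B3, B3–B4, B4–B5, B1–B6
The largest bag has 5 vertices, giving width 4; this decomposition certifies tw(G) ≤ 4. For the lower bound, the 5 vertices {2, 4, 5, 8, 9} are pairwise adjacent, and any tree decomposition puts a clique entirely inside one bag — forcing width ≥ 4. Hence tw(G) = 4 exactly.

4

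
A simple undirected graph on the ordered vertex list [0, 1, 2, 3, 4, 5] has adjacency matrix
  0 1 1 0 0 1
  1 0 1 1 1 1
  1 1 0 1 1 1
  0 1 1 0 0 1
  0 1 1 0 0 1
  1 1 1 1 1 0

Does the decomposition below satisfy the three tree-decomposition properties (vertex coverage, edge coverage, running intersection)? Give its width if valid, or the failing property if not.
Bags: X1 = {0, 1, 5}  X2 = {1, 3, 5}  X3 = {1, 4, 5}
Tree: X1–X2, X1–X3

No — vertex 2 appears in no bag.

A tree decomposition must satisfy three properties: every vertex lies in some bag; for every edge, both endpoints lie together in some bag; and for every vertex, the bags containing it form a connected subtree. Here vertex 2 appears in no bag, so the decomposition is invalid.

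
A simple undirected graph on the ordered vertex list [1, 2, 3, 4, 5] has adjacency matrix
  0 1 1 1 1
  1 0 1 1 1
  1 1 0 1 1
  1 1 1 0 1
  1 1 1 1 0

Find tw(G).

4

A width-4 tree decomposition is:
Bags: B1 = {1, 2, 3, 4, 5}
Tree: (single bag)
With just one bag of size 5, the width is 5 − 1 = 4, so tw(G) ≤ 4. On the other hand G contains the 5-clique {1, 2, 3, 4, 5}. A clique must lie in a single bag of any decomposition, so no decomposition can have width below 4. Combining the bounds, tw(G) = 4.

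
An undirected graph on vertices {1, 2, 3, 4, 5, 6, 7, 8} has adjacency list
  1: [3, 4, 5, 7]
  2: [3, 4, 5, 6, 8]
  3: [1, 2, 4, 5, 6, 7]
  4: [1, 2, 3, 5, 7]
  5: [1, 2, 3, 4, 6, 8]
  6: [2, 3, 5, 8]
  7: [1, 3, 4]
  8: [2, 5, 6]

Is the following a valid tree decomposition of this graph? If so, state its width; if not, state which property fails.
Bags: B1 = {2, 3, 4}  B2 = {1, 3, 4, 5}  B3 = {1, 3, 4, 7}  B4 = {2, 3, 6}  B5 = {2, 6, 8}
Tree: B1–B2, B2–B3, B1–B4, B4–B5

No — edge (5,2) lies in no bag.

A tree decomposition must satisfy three properties: every vertex lies in some bag; for every edge, both endpoints lie together in some bag; and for every vertex, the bags containing it form a connected subtree. Here edge (5,2) lies in no bag, so the decomposition is invalid.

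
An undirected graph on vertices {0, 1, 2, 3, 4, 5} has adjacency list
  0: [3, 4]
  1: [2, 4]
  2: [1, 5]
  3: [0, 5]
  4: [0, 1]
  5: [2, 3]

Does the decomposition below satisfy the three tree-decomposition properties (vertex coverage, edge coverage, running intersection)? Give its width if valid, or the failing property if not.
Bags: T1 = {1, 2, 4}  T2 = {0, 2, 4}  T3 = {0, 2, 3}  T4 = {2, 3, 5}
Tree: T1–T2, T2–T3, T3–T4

Yes; width 2.

Every vertex of G appears in some bag (union = {0, 1, 2, 3, 4, 5}); every edge is covered by a bag; and for each vertex v the set of bags containing v is connected in the bag tree. The decomposition is therefore valid. The largest bag has 3 vertices, so the width is 2.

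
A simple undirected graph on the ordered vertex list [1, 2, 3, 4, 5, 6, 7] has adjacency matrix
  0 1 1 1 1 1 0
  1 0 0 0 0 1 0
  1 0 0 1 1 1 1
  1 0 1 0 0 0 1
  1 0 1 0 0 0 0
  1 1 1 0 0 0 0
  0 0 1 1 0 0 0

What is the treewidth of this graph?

2

A width-2 tree decomposition is:
Bags: B1 = {3, 4, 7}  B2 = {1, 3, 4}  B3 = {1, 3, 6}  B4 = {1, 2, 6}  B5 = {1, 3, 5}
Tree: B1–B2, B2–B3, B3–B4, B3–B5
Each bag holds 3 vertices, so the decomposition has width 2, which upper-bounds the treewidth. Conversely, {1, 2, 6} is a clique of size 3, and the vertices of any clique must share a bag in every tree decomposition; so some bag has ≥ 3 vertices and tw(G) ≥ 2. The upper and lower bounds meet at 2, so that is the treewidth.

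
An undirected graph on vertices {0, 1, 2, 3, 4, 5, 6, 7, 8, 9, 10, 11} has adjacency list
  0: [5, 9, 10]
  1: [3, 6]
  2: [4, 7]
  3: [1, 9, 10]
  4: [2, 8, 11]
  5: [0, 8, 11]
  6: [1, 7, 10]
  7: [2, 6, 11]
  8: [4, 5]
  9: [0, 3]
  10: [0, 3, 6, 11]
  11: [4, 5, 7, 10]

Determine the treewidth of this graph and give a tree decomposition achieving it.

Treewidth 3.
One optimal decomposition is:
Bags: B1 = {2, 4, 7, 8}  B2 = {4, 7, 8, 11}  B3 = {5, 7, 8, 11}  B4 = {5, 6, 7, 11}  B5 = {5, 6, 10, 11}  B6 = {0, 5, 6, 10}  B7 = {0, 1, 6, 10}  B8 = {0, 1, 3, 10}  B9 = {0, 1, 3, 9}
Tree: B1–B2, B2–B3, B3–B4, B4–B5, B5–B6, B6–B7, B7–B8, B8–B9

Every bag has size at most 4, so the width is 4 − 1 = 3 and tw(G) ≤ 3. For the lower bound: the 4 vertex sets {2,4,8}, {7}, {11}, {0,5,6,10} are disjoint, each induces a connected subgraph, and every pair is joined by at least one edge of G. Contracting each set to a single vertex therefore yields K_{4} as a minor, and since treewidth is minor-monotone, tw(G) ≥ tw(K_{4}) = 3. The upper and lower bounds meet at 3, so that is the treewidth.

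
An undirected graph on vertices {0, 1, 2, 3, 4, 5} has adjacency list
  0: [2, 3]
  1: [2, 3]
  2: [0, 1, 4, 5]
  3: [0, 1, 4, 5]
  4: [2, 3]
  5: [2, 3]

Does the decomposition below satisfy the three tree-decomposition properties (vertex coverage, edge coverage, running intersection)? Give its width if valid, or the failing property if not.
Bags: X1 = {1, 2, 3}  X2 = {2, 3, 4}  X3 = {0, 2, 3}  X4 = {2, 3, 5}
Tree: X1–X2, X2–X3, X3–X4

Yes; width 2.

Checking the three conditions: (i) the bags cover all of {0, 1, 2, 3, 4, 5}; (ii) for each edge, some bag contains both endpoints; (iii) the bags containing any fixed vertex form a subtree. All hold, so the decomposition is valid with width 3 − 1 = 2.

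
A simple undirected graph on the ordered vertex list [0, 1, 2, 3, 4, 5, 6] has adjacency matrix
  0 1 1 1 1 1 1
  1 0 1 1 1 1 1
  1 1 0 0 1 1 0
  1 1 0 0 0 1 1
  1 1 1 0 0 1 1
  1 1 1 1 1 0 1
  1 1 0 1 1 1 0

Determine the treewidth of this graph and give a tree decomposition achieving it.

Each bag holds 5 vertices, so the decomposition has width 4, which upper-bounds the treewidth. On the other hand G contains the 5-clique {0, 1, 3, 5, 6}. A clique must lie in a single bag of any decomposition, so no decomposition can have width below 4. Combining the bounds, tw(G) = 4.

Treewidth 4.
One optimal decomposition is:
Bags: B1 = {0, 1, 2, 4, 5}  B2 = {0, 1, 4, 5, 6}  B3 = {0, 1, 3, 5, 6}
Tree: B1–B2, B2–B3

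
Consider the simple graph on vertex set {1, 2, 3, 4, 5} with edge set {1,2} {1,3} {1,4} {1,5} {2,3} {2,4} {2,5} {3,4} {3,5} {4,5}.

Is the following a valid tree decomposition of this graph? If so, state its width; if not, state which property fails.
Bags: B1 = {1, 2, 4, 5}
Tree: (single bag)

No — vertex 3 appears in no bag.

A tree decomposition must satisfy three properties: every vertex lies in some bag; for every edge, both endpoints lie together in some bag; and for every vertex, the bags containing it form a connected subtree. Here vertex 3 appears in no bag, so the decomposition is invalid.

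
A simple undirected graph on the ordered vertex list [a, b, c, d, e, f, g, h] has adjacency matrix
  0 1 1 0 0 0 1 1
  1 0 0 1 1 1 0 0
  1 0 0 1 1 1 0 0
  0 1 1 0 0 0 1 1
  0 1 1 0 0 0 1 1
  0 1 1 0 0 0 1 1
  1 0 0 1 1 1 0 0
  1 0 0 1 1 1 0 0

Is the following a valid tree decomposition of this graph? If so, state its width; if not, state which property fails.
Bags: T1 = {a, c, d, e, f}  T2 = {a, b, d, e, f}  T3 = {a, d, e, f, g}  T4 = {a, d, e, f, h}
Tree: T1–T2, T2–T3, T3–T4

Yes; width 4.

Every vertex of G appears in some bag (union = {a, b, c, d, e, f, g, h}); every edge is covered by a bag; and for each vertex v the set of bags containing v is connected in the bag tree. The decomposition is therefore valid. The largest bag has 5 vertices, so the width is 4.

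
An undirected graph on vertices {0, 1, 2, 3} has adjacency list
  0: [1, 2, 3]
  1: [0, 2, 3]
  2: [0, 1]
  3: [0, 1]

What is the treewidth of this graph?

2

A width-2 tree decomposition is:
Bags: B1 = {0, 1, 3}  B2 = {0, 1, 2}
Tree: B1–B2
Each bag holds 3 vertices, so the decomposition has width 2, which upper-bounds the treewidth. For the lower bound, the 3 vertices {0, 1, 2} are pairwise adjacent, and any tree decomposition puts a clique entirely inside one bag — forcing width ≥ 2. Therefore the treewidth is 2.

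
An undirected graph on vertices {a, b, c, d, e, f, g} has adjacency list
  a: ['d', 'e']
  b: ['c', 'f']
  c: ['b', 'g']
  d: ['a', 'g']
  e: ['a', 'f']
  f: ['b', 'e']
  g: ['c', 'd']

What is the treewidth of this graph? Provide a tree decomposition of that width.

Every bag has size at most 3, so the width is 3 − 1 = 2 and tw(G) ≤ 2. For the lower bound, G contains the cycle g–c–b–f–e–a–d–g, so G is not a forest; only forests have treewidth ≤ 1, hence tw(G) ≥ 2. The upper and lower bounds meet at 2, so that is the treewidth.

Treewidth 2.
One optimal decomposition is:
Bags: B1 = {b, c, g}  B2 = {b, f, g}  B3 = {e, f, g}  B4 = {a, e, g}  B5 = {a, d, g}
Tree: B1–B2, B2–B3, B3–B4, B4–B5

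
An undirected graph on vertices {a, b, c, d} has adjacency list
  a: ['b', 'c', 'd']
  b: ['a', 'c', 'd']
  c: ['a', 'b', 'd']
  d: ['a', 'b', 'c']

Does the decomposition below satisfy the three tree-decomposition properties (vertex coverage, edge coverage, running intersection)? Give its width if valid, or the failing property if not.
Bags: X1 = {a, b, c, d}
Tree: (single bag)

Checking the three conditions: (i) the bags cover all of {a, b, c, d}; (ii) for each edge, some bag contains both endpoints; (iii) the bags containing any fixed vertex form a subtree. All hold, so the decomposition is valid with width 4 − 1 = 3.

Yes; width 3.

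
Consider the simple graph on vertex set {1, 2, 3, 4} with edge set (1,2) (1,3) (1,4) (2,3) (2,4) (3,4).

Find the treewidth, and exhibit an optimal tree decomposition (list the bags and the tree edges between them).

Treewidth 3.
Bags: B1 = {1, 2, 3, 4}
Tree: (single bag)

A single bag containing all 4 vertices is trivially a valid decomposition of width 3. Conversely, {1, 2, 3, 4} is a clique of size 4, and the vertices of any clique must share a bag in every tree decomposition; so some bag has ≥ 4 vertices and tw(G) ≥ 3. Combining the bounds, tw(G) = 3.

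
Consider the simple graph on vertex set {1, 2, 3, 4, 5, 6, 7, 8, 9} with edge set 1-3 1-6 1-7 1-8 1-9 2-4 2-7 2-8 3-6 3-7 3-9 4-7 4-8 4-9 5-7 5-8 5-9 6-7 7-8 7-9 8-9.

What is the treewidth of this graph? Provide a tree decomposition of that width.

Treewidth 3.
Bags: B1 = {1, 7, 8, 9}  B2 = {1, 3, 7, 9}  B3 = {4, 7, 8, 9}  B4 = {1, 3, 6, 7}  B5 = {5, 7, 8, 9}  B6 = {2, 4, 7, 8}
Tree: B1–B2, B1–B3, B2–B4, B3–B5, B3–B6

Each bag holds 4 vertices, so the decomposition has width 3, which upper-bounds the treewidth. For the lower bound, the 4 vertices {1, 7, 8, 9} are pairwise adjacent, and any tree decomposition puts a clique entirely inside one bag — forcing width ≥ 3. Therefore the treewidth is 3.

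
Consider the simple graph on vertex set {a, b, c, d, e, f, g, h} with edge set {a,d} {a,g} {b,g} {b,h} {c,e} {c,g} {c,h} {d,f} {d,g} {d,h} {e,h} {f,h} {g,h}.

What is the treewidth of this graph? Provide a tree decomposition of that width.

Every bag has size at most 3, so the width is 3 − 1 = 2 and tw(G) ≤ 2. Conversely, {d, g, h} is a clique of size 3, and the vertices of any clique must share a bag in every tree decomposition; so some bag has ≥ 3 vertices and tw(G) ≥ 2. The upper and lower bounds meet at 2, so that is the treewidth.

Treewidth 2.
One such decomposition:
Bags: B1 = {c, g, h}  B2 = {d, g, h}  B3 = {c, e, h}  B4 = {a, d, g}  B5 = {d, f, h}  B6 = {b, g, h}
Tree: B1–B2, B1–B3, B2–B4, B2–B5, B1–B6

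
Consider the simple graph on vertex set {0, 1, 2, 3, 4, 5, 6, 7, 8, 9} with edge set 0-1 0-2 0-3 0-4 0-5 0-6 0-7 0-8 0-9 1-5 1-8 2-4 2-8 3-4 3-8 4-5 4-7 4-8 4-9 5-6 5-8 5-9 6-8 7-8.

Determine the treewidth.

3

A width-3 tree decomposition is:
Bags: B1 = {0, 4, 5, 8}  B2 = {0, 1, 5, 8}  B3 = {0, 4, 7, 8}  B4 = {0, 4, 5, 9}  B5 = {0, 5, 6, 8}  B6 = {0, 3, 4, 8}  B7 = {0, 2, 4, 8}
Tree: B1–B2, B1–B3, B1–B4, B2–B5, B3–B6, B6–B7
Every bag has size at most 4, so the width is 4 − 1 = 3 and tw(G) ≤ 3. For the lower bound, the 4 vertices {0, 1, 5, 8} are pairwise adjacent, and any tree decomposition puts a clique entirely inside one bag — forcing width ≥ 3. Hence tw(G) = 3 exactly.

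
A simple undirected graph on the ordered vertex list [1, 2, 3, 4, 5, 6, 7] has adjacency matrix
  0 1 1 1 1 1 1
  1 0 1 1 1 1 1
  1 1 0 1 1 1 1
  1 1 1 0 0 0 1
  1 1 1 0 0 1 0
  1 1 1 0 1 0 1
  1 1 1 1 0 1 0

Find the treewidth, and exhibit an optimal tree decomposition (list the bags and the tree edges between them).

Each bag holds 5 vertices, so the decomposition has width 4, which upper-bounds the treewidth. For the lower bound, the 5 vertices {1, 2, 3, 4, 7} are pairwise adjacent, and any tree decomposition puts a clique entirely inside one bag — forcing width ≥ 4. Therefore the treewidth is 4.

Treewidth 4.
One such decomposition:
Bags: B1 = {1, 2, 3, 6, 7}  B2 = {1, 2, 3, 5, 6}  B3 = {1, 2, 3, 4, 7}
Tree: B1–B2, B1–B3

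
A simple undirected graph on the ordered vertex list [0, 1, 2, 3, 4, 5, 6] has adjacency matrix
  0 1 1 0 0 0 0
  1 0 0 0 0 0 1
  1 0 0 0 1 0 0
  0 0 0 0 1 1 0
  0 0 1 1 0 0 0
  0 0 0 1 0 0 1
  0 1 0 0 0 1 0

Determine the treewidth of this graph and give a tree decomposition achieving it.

Treewidth 2.
One such decomposition:
Bags: B1 = {1, 5, 6}  B2 = {0, 1, 5}  B3 = {0, 2, 5}  B4 = {2, 4, 5}  B5 = {3, 4, 5}
Tree: B1–B2, B2–B3, B3–B4, B4–B5

Each bag holds 3 vertices, so the decomposition has width 2, which upper-bounds the treewidth. For the lower bound, G contains the cycle 5–6–1–0–2–4–3–5, so G is not a forest; only forests have treewidth ≤ 1, hence tw(G) ≥ 2. Hence tw(G) = 2 exactly.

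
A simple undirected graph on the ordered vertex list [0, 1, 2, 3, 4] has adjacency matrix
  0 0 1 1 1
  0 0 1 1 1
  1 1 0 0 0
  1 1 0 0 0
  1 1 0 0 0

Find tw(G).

2

A width-2 tree decomposition is:
Bags: B1 = {0, 1, 3}  B2 = {0, 1, 4}  B3 = {0, 1, 2}
Tree: B1–B2, B2–B3
The largest bag has 3 vertices, giving width 2; this decomposition certifies tw(G) ≤ 2. Since 0–3–1–4–0 is a cycle in G, G is not acyclic. Forests are exactly the graphs of treewidth ≤ 1, so tw(G) ≥ 2. The upper and lower bounds meet at 2, so that is the treewidth.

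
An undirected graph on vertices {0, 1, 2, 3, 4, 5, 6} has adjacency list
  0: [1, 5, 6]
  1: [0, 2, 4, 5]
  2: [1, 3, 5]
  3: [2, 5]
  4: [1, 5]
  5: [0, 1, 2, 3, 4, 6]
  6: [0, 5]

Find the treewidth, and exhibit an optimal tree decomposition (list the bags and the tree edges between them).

Treewidth 2.
One optimal decomposition is:
Bags: B1 = {2, 3, 5}  B2 = {1, 2, 5}  B3 = {0, 1, 5}  B4 = {0, 5, 6}  B5 = {1, 4, 5}
Tree: B1–B2, B2–B3, B3–B4, B2–B5

Each bag holds 3 vertices, so the decomposition has width 2, which upper-bounds the treewidth. For the lower bound, the 3 vertices {0, 1, 5} are pairwise adjacent, and any tree decomposition puts a clique entirely inside one bag — forcing width ≥ 2. Hence tw(G) = 2 exactly.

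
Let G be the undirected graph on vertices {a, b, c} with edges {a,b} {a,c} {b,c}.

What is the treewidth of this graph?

2

A width-2 tree decomposition is:
Bags: B1 = {a, b, c}
Tree: (single bag)
With just one bag of size 3, the width is 3 − 1 = 2, so tw(G) ≤ 2. For the lower bound, the 3 vertices {a, b, c} are pairwise adjacent, and any tree decomposition puts a clique entirely inside one bag — forcing width ≥ 2. Hence tw(G) = 2 exactly.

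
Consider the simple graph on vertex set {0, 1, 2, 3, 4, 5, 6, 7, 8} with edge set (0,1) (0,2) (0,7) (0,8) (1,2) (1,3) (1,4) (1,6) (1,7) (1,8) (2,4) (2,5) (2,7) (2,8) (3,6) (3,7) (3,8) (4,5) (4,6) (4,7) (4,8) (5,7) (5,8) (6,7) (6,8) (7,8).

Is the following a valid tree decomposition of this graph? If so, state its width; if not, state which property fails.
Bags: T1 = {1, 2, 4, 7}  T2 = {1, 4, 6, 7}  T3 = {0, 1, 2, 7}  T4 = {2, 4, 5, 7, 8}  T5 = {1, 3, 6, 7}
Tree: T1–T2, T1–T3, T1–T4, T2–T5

No — edge (8,1) lies in no bag.

A tree decomposition must satisfy three properties: every vertex lies in some bag; for every edge, both endpoints lie together in some bag; and for every vertex, the bags containing it form a connected subtree. Here edge (8,1) lies in no bag, so the decomposition is invalid.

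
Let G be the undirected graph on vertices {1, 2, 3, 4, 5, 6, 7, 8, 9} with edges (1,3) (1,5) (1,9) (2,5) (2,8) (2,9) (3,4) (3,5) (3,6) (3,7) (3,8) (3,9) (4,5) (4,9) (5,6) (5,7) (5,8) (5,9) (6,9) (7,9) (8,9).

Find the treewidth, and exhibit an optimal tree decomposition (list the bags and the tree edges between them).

Treewidth 3.
One such decomposition:
Bags: B1 = {1, 3, 5, 9}  B2 = {3, 5, 6, 9}  B3 = {3, 5, 8, 9}  B4 = {3, 5, 7, 9}  B5 = {3, 4, 5, 9}  B6 = {2, 5, 8, 9}
Tree: B1–B2, B1–B3, B2–B4, B1–B5, B3–B6

Every bag has size at most 4, so the width is 4 − 1 = 3 and tw(G) ≤ 3. For the lower bound, the 4 vertices {2, 5, 8, 9} are pairwise adjacent, and any tree decomposition puts a clique entirely inside one bag — forcing width ≥ 3. Therefore the treewidth is 3.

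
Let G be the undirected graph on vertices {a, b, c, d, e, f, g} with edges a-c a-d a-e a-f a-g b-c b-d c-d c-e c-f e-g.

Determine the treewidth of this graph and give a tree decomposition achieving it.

Treewidth 2.
One optimal decomposition is:
Bags: B1 = {a, c, f}  B2 = {a, c, e}  B3 = {a, c, d}  B4 = {a, e, g}  B5 = {b, c, d}
Tree: B1–B2, B2–B3, B2–B4, B3–B5

Every bag has size at most 3, so the width is 3 − 1 = 2 and tw(G) ≤ 2. On the other hand G contains the 3-clique {a, e, g}. A clique must lie in a single bag of any decomposition, so no decomposition can have width below 2. Therefore the treewidth is 2.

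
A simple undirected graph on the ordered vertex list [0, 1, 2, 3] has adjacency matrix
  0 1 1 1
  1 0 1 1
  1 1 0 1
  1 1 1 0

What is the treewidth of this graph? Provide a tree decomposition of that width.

With just one bag of size 4, the width is 4 − 1 = 3, so tw(G) ≤ 3. For the lower bound, the 4 vertices {0, 1, 2, 3} are pairwise adjacent, and any tree decomposition puts a clique entirely inside one bag — forcing width ≥ 3. Combining the bounds, tw(G) = 3.

Treewidth 3.
One optimal decomposition is:
Bags: B1 = {0, 1, 2, 3}
Tree: (single bag)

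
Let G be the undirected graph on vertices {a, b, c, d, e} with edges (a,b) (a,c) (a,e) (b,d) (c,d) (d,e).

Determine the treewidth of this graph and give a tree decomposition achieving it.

Treewidth 2.
One such decomposition:
Bags: B1 = {a, c, d}  B2 = {a, b, d}  B3 = {a, d, e}
Tree: B1–B2, B2–B3

Every bag has size at most 3, so the width is 3 − 1 = 2 and tw(G) ≤ 2. Since a–c–d–b–a is a cycle in G, G is not acyclic. Forests are exactly the graphs of treewidth ≤ 1, so tw(G) ≥ 2. Hence tw(G) = 2 exactly.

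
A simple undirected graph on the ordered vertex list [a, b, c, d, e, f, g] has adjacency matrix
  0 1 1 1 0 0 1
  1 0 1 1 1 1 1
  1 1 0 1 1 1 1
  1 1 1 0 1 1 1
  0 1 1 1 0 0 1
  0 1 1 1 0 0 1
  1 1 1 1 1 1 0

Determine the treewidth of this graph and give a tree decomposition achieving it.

Treewidth 4.
One such decomposition:
Bags: B1 = {b, c, d, e, g}  B2 = {a, b, c, d, g}  B3 = {b, c, d, f, g}
Tree: B1–B2, B2–B3

Each bag holds 5 vertices, so the decomposition has width 4, which upper-bounds the treewidth. On the other hand G contains the 5-clique {b, c, d, e, g}. A clique must lie in a single bag of any decomposition, so no decomposition can have width below 4. Therefore the treewidth is 4.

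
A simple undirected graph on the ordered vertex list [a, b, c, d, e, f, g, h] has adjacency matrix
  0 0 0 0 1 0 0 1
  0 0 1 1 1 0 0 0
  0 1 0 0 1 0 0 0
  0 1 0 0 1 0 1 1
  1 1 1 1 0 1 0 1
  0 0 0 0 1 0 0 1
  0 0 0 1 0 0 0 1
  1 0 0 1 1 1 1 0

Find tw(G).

2

A width-2 tree decomposition is:
Bags: B1 = {b, d, e}  B2 = {d, e, h}  B3 = {e, f, h}  B4 = {a, e, h}  B5 = {b, c, e}  B6 = {d, g, h}
Tree: B1–B2, B2–B3, B3–B4, B1–B5, B2–B6
The largest bag has 3 vertices, giving width 2; this decomposition certifies tw(G) ≤ 2. For the lower bound, the 3 vertices {d, g, h} are pairwise adjacent, and any tree decomposition puts a clique entirely inside one bag — forcing width ≥ 2. Combining the bounds, tw(G) = 2.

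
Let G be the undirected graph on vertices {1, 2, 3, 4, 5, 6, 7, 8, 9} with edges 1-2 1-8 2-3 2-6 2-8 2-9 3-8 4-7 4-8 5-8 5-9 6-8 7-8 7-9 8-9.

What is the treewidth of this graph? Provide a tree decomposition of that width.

Treewidth 2.
Bags: B1 = {2, 8, 9}  B2 = {7, 8, 9}  B3 = {1, 2, 8}  B4 = {2, 3, 8}  B5 = {5, 8, 9}  B6 = {4, 7, 8}  B7 = {2, 6, 8}
Tree: B1–B2, B1–B3, B1–B4, B2–B5, B2–B6, B3–B7

Every bag has size at most 3, so the width is 3 − 1 = 2 and tw(G) ≤ 2. On the other hand G contains the 3-clique {1, 2, 8}. A clique must lie in a single bag of any decomposition, so no decomposition can have width below 2. The upper and lower bounds meet at 2, so that is the treewidth.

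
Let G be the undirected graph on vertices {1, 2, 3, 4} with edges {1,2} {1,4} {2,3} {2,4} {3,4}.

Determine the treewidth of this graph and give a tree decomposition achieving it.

Each bag holds 3 vertices, so the decomposition has width 2, which upper-bounds the treewidth. Conversely, {1, 2, 4} is a clique of size 3, and the vertices of any clique must share a bag in every tree decomposition; so some bag has ≥ 3 vertices and tw(G) ≥ 2. Hence tw(G) = 2 exactly.

Treewidth 2.
One optimal decomposition is:
Bags: B1 = {2, 3, 4}  B2 = {1, 2, 4}
Tree: B1–B2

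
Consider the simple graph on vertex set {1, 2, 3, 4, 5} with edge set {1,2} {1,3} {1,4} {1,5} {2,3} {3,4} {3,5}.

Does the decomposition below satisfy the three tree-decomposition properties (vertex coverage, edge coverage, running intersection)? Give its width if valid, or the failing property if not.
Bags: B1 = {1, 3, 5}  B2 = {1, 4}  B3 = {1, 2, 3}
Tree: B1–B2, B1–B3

A tree decomposition must satisfy three properties: every vertex lies in some bag; for every edge, both endpoints lie together in some bag; and for every vertex, the bags containing it form a connected subtree. Here edge (3,4) lies in no bag, so the decomposition is invalid.

No — edge (3,4) lies in no bag.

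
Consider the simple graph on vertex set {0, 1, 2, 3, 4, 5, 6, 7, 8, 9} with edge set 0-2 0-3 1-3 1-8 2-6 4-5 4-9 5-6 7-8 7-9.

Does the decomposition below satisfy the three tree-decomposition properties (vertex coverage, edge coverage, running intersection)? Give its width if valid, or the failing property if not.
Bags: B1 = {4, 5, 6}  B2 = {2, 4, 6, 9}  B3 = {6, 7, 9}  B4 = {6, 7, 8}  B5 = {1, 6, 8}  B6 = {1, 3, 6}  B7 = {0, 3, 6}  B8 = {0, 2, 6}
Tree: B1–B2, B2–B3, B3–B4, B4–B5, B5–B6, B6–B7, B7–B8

A tree decomposition must satisfy three properties: every vertex lies in some bag; for every edge, both endpoints lie together in some bag; and for every vertex, the bags containing it form a connected subtree. Here bags containing vertex 2 are not connected in the tree, so the decomposition is invalid.

No — bags containing vertex 2 are not connected in the tree.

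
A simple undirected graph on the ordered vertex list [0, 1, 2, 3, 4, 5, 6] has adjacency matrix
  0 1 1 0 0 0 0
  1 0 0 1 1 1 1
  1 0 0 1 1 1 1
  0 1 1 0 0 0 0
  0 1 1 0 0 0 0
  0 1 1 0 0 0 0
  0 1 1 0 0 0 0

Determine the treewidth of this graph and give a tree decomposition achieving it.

Treewidth 2.
One such decomposition:
Bags: B1 = {1, 2, 5}  B2 = {0, 1, 2}  B3 = {1, 2, 4}  B4 = {1, 2, 3}  B5 = {1, 2, 6}
Tree: B1–B2, B2–B3, B3–B4, B4–B5

Every bag has size at most 3, so the width is 3 − 1 = 2 and tw(G) ≤ 2. Since 1–5–2–0–1 is a cycle in G, G is not acyclic. Forests are exactly the graphs of treewidth ≤ 1, so tw(G) ≥ 2. Combining the bounds, tw(G) = 2.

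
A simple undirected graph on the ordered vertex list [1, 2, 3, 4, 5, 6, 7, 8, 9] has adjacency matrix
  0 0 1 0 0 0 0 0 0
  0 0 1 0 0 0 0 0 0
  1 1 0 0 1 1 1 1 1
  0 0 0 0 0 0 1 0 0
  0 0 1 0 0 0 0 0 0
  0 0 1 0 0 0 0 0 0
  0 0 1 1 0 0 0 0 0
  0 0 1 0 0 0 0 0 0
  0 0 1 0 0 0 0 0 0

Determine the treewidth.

A width-1 tree decomposition is:
Bags: B1 = {3, 7}  B2 = {4, 7}  B3 = {3, 6}  B4 = {3, 9}  B5 = {3, 5}  B6 = {2, 3}  B7 = {1, 3}  B8 = {3, 8}
Tree: B1–B2, B1–B3, B3–B4, B3–B5, B4–B6, B4–B7, B5–B8
The largest bag has 2 vertices, giving width 1; this decomposition certifies tw(G) ≤ 1. Since G has at least one edge (e.g. 7–3), it is not an edgeless graph, so tw(G) ≥ 1. Therefore the treewidth is 1.

1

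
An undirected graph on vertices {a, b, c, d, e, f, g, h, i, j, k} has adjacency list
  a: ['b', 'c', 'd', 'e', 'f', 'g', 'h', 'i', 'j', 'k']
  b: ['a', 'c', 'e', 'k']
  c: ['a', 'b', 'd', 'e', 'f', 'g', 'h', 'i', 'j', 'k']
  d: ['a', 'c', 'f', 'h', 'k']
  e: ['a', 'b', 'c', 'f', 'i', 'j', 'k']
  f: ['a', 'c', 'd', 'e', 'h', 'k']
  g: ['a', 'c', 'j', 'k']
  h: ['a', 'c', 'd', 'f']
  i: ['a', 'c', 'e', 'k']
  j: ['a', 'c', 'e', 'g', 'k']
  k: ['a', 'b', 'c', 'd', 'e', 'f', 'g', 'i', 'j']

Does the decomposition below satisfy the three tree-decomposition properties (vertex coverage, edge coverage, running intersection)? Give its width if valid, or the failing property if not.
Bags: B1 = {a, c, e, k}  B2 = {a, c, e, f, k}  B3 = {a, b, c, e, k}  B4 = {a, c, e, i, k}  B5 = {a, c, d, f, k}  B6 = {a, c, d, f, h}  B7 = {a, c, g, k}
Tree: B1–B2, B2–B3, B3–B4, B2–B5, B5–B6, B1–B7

A tree decomposition must satisfy three properties: every vertex lies in some bag; for every edge, both endpoints lie together in some bag; and for every vertex, the bags containing it form a connected subtree. Here vertex j appears in no bag, so the decomposition is invalid.

No — vertex j appears in no bag.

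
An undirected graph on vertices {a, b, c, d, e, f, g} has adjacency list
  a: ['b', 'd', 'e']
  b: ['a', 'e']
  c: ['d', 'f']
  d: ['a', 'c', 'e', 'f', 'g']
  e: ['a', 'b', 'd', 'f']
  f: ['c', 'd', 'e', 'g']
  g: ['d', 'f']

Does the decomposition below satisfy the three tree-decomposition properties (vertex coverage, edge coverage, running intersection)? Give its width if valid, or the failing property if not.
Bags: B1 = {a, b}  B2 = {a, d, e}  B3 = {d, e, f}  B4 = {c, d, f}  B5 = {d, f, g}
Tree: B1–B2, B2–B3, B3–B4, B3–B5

No — edge (e,b) lies in no bag.

A tree decomposition must satisfy three properties: every vertex lies in some bag; for every edge, both endpoints lie together in some bag; and for every vertex, the bags containing it form a connected subtree. Here edge (e,b) lies in no bag, so the decomposition is invalid.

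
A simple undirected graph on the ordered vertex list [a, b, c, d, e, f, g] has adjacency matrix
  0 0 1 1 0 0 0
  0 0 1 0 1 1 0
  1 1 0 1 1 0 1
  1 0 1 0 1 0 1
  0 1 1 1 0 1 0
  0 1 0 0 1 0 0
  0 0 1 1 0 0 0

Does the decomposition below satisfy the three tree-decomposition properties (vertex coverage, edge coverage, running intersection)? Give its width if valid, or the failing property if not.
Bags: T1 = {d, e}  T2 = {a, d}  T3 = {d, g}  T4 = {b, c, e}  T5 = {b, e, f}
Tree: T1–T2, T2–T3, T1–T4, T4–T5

No — edge (c,d) lies in no bag.

A tree decomposition must satisfy three properties: every vertex lies in some bag; for every edge, both endpoints lie together in some bag; and for every vertex, the bags containing it form a connected subtree. Here edge (c,d) lies in no bag, so the decomposition is invalid.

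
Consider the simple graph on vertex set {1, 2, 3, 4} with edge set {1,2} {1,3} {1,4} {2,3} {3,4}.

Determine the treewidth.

A width-2 tree decomposition is:
Bags: B1 = {1, 3, 4}  B2 = {1, 2, 3}
Tree: B1–B2
The largest bag has 3 vertices, giving width 2; this decomposition certifies tw(G) ≤ 2. For the lower bound, the 3 vertices {1, 2, 3} are pairwise adjacent, and any tree decomposition puts a clique entirely inside one bag — forcing width ≥ 2. Combining the bounds, tw(G) = 2.

2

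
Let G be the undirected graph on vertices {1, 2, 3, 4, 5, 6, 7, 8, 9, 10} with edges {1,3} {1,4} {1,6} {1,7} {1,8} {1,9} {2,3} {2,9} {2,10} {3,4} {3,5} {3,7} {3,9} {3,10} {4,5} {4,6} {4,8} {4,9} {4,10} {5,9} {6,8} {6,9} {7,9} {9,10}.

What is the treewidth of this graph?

3

A width-3 tree decomposition is:
Bags: B1 = {1, 3, 4, 9}  B2 = {3, 4, 9, 10}  B3 = {1, 3, 7, 9}  B4 = {2, 3, 9, 10}  B5 = {1, 4, 6, 9}  B6 = {1, 4, 6, 8}  B7 = {3, 4, 5, 9}
Tree: B1–B2, B1–B3, B2–B4, B1–B5, B5–B6, B2–B7
Each bag holds 4 vertices, so the decomposition has width 3, which upper-bounds the treewidth. For the lower bound, the 4 vertices {1, 4, 6, 8} are pairwise adjacent, and any tree decomposition puts a clique entirely inside one bag — forcing width ≥ 3. Combining the bounds, tw(G) = 3.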